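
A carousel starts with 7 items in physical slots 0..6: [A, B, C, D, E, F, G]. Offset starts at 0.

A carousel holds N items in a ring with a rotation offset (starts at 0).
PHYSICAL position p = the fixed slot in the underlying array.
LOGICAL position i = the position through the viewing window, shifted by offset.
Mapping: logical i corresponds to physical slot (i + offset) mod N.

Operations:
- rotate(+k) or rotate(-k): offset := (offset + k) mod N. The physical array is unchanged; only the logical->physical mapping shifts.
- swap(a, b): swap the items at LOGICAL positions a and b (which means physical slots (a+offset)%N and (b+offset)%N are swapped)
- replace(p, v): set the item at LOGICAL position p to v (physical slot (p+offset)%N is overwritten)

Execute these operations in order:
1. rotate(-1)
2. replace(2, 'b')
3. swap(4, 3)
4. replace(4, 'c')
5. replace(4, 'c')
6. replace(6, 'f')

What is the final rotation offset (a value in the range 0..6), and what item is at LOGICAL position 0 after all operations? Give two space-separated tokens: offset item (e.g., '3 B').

After op 1 (rotate(-1)): offset=6, physical=[A,B,C,D,E,F,G], logical=[G,A,B,C,D,E,F]
After op 2 (replace(2, 'b')): offset=6, physical=[A,b,C,D,E,F,G], logical=[G,A,b,C,D,E,F]
After op 3 (swap(4, 3)): offset=6, physical=[A,b,D,C,E,F,G], logical=[G,A,b,D,C,E,F]
After op 4 (replace(4, 'c')): offset=6, physical=[A,b,D,c,E,F,G], logical=[G,A,b,D,c,E,F]
After op 5 (replace(4, 'c')): offset=6, physical=[A,b,D,c,E,F,G], logical=[G,A,b,D,c,E,F]
After op 6 (replace(6, 'f')): offset=6, physical=[A,b,D,c,E,f,G], logical=[G,A,b,D,c,E,f]

Answer: 6 G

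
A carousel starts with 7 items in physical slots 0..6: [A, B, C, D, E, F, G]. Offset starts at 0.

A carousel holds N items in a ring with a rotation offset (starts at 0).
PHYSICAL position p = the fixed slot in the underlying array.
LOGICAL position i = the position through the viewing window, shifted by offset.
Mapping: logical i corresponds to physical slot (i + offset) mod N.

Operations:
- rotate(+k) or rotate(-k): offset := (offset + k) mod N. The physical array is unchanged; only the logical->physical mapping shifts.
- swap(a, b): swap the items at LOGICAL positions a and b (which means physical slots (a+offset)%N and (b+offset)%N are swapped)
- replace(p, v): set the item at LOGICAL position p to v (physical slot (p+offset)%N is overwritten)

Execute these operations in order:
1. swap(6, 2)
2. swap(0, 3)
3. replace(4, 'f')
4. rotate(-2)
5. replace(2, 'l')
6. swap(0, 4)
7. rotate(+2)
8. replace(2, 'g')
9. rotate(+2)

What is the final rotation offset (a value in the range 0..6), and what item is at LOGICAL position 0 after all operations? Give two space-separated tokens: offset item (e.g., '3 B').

Answer: 2 g

Derivation:
After op 1 (swap(6, 2)): offset=0, physical=[A,B,G,D,E,F,C], logical=[A,B,G,D,E,F,C]
After op 2 (swap(0, 3)): offset=0, physical=[D,B,G,A,E,F,C], logical=[D,B,G,A,E,F,C]
After op 3 (replace(4, 'f')): offset=0, physical=[D,B,G,A,f,F,C], logical=[D,B,G,A,f,F,C]
After op 4 (rotate(-2)): offset=5, physical=[D,B,G,A,f,F,C], logical=[F,C,D,B,G,A,f]
After op 5 (replace(2, 'l')): offset=5, physical=[l,B,G,A,f,F,C], logical=[F,C,l,B,G,A,f]
After op 6 (swap(0, 4)): offset=5, physical=[l,B,F,A,f,G,C], logical=[G,C,l,B,F,A,f]
After op 7 (rotate(+2)): offset=0, physical=[l,B,F,A,f,G,C], logical=[l,B,F,A,f,G,C]
After op 8 (replace(2, 'g')): offset=0, physical=[l,B,g,A,f,G,C], logical=[l,B,g,A,f,G,C]
After op 9 (rotate(+2)): offset=2, physical=[l,B,g,A,f,G,C], logical=[g,A,f,G,C,l,B]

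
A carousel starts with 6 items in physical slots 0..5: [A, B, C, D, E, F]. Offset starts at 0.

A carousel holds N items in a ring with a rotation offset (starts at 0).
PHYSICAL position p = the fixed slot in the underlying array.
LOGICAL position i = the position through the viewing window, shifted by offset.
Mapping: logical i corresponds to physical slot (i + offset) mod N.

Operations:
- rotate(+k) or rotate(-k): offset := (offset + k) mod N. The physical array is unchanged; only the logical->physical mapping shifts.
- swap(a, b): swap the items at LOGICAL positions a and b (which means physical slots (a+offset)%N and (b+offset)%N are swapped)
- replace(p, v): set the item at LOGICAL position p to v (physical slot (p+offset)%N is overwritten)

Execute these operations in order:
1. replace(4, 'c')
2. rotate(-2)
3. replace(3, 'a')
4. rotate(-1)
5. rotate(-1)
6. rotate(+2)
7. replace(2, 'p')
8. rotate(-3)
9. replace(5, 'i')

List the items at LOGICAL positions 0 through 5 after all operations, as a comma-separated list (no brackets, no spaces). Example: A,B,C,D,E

After op 1 (replace(4, 'c')): offset=0, physical=[A,B,C,D,c,F], logical=[A,B,C,D,c,F]
After op 2 (rotate(-2)): offset=4, physical=[A,B,C,D,c,F], logical=[c,F,A,B,C,D]
After op 3 (replace(3, 'a')): offset=4, physical=[A,a,C,D,c,F], logical=[c,F,A,a,C,D]
After op 4 (rotate(-1)): offset=3, physical=[A,a,C,D,c,F], logical=[D,c,F,A,a,C]
After op 5 (rotate(-1)): offset=2, physical=[A,a,C,D,c,F], logical=[C,D,c,F,A,a]
After op 6 (rotate(+2)): offset=4, physical=[A,a,C,D,c,F], logical=[c,F,A,a,C,D]
After op 7 (replace(2, 'p')): offset=4, physical=[p,a,C,D,c,F], logical=[c,F,p,a,C,D]
After op 8 (rotate(-3)): offset=1, physical=[p,a,C,D,c,F], logical=[a,C,D,c,F,p]
After op 9 (replace(5, 'i')): offset=1, physical=[i,a,C,D,c,F], logical=[a,C,D,c,F,i]

Answer: a,C,D,c,F,i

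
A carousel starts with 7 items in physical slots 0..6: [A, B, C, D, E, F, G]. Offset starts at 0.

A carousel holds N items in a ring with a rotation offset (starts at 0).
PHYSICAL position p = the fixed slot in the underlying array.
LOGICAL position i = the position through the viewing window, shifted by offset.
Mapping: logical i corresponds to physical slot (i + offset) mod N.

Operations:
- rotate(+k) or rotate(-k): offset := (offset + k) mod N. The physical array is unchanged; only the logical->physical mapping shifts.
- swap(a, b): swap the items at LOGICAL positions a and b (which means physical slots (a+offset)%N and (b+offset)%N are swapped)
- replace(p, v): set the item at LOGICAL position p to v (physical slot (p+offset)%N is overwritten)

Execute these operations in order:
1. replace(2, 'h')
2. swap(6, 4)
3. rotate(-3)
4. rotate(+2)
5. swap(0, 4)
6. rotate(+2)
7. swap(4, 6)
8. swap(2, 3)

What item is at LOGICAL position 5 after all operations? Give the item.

After op 1 (replace(2, 'h')): offset=0, physical=[A,B,h,D,E,F,G], logical=[A,B,h,D,E,F,G]
After op 2 (swap(6, 4)): offset=0, physical=[A,B,h,D,G,F,E], logical=[A,B,h,D,G,F,E]
After op 3 (rotate(-3)): offset=4, physical=[A,B,h,D,G,F,E], logical=[G,F,E,A,B,h,D]
After op 4 (rotate(+2)): offset=6, physical=[A,B,h,D,G,F,E], logical=[E,A,B,h,D,G,F]
After op 5 (swap(0, 4)): offset=6, physical=[A,B,h,E,G,F,D], logical=[D,A,B,h,E,G,F]
After op 6 (rotate(+2)): offset=1, physical=[A,B,h,E,G,F,D], logical=[B,h,E,G,F,D,A]
After op 7 (swap(4, 6)): offset=1, physical=[F,B,h,E,G,A,D], logical=[B,h,E,G,A,D,F]
After op 8 (swap(2, 3)): offset=1, physical=[F,B,h,G,E,A,D], logical=[B,h,G,E,A,D,F]

Answer: D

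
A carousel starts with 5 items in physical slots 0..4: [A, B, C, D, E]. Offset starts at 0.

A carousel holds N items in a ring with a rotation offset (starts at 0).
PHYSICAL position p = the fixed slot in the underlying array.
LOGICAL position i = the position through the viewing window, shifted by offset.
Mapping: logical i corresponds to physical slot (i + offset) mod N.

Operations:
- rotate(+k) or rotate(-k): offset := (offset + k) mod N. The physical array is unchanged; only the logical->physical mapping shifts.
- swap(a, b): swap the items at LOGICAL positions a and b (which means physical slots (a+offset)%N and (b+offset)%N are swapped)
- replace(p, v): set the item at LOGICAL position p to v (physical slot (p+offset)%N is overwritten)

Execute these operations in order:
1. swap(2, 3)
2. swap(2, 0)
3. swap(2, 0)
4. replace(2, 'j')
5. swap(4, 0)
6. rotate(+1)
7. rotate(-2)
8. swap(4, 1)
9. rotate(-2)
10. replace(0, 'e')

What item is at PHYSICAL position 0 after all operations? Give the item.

Answer: C

Derivation:
After op 1 (swap(2, 3)): offset=0, physical=[A,B,D,C,E], logical=[A,B,D,C,E]
After op 2 (swap(2, 0)): offset=0, physical=[D,B,A,C,E], logical=[D,B,A,C,E]
After op 3 (swap(2, 0)): offset=0, physical=[A,B,D,C,E], logical=[A,B,D,C,E]
After op 4 (replace(2, 'j')): offset=0, physical=[A,B,j,C,E], logical=[A,B,j,C,E]
After op 5 (swap(4, 0)): offset=0, physical=[E,B,j,C,A], logical=[E,B,j,C,A]
After op 6 (rotate(+1)): offset=1, physical=[E,B,j,C,A], logical=[B,j,C,A,E]
After op 7 (rotate(-2)): offset=4, physical=[E,B,j,C,A], logical=[A,E,B,j,C]
After op 8 (swap(4, 1)): offset=4, physical=[C,B,j,E,A], logical=[A,C,B,j,E]
After op 9 (rotate(-2)): offset=2, physical=[C,B,j,E,A], logical=[j,E,A,C,B]
After op 10 (replace(0, 'e')): offset=2, physical=[C,B,e,E,A], logical=[e,E,A,C,B]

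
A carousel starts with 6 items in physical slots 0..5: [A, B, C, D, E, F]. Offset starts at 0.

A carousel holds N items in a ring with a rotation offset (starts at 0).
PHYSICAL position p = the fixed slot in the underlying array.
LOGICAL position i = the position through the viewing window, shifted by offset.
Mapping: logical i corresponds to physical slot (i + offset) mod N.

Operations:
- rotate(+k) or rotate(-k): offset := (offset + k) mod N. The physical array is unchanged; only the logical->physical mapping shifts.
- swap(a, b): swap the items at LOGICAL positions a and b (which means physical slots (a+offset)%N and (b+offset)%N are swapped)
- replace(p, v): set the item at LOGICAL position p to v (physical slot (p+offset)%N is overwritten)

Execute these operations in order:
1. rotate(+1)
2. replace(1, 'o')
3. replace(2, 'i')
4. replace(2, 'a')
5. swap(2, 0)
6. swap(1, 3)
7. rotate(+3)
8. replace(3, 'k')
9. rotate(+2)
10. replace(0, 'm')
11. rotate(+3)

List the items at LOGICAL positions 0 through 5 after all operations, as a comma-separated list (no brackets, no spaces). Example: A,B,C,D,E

After op 1 (rotate(+1)): offset=1, physical=[A,B,C,D,E,F], logical=[B,C,D,E,F,A]
After op 2 (replace(1, 'o')): offset=1, physical=[A,B,o,D,E,F], logical=[B,o,D,E,F,A]
After op 3 (replace(2, 'i')): offset=1, physical=[A,B,o,i,E,F], logical=[B,o,i,E,F,A]
After op 4 (replace(2, 'a')): offset=1, physical=[A,B,o,a,E,F], logical=[B,o,a,E,F,A]
After op 5 (swap(2, 0)): offset=1, physical=[A,a,o,B,E,F], logical=[a,o,B,E,F,A]
After op 6 (swap(1, 3)): offset=1, physical=[A,a,E,B,o,F], logical=[a,E,B,o,F,A]
After op 7 (rotate(+3)): offset=4, physical=[A,a,E,B,o,F], logical=[o,F,A,a,E,B]
After op 8 (replace(3, 'k')): offset=4, physical=[A,k,E,B,o,F], logical=[o,F,A,k,E,B]
After op 9 (rotate(+2)): offset=0, physical=[A,k,E,B,o,F], logical=[A,k,E,B,o,F]
After op 10 (replace(0, 'm')): offset=0, physical=[m,k,E,B,o,F], logical=[m,k,E,B,o,F]
After op 11 (rotate(+3)): offset=3, physical=[m,k,E,B,o,F], logical=[B,o,F,m,k,E]

Answer: B,o,F,m,k,E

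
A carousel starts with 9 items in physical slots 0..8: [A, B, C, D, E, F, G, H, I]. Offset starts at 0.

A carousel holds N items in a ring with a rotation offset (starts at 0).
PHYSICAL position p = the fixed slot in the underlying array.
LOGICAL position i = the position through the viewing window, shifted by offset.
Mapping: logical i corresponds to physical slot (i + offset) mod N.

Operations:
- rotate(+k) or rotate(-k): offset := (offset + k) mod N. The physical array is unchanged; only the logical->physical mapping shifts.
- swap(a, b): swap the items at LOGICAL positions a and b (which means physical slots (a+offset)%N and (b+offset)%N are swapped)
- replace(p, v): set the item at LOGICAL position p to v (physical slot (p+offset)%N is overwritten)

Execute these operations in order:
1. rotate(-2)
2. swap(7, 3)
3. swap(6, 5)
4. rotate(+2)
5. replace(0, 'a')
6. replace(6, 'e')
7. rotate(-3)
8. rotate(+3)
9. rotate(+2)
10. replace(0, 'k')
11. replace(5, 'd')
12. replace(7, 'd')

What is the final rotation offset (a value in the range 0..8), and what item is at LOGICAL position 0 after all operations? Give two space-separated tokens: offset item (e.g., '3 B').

After op 1 (rotate(-2)): offset=7, physical=[A,B,C,D,E,F,G,H,I], logical=[H,I,A,B,C,D,E,F,G]
After op 2 (swap(7, 3)): offset=7, physical=[A,F,C,D,E,B,G,H,I], logical=[H,I,A,F,C,D,E,B,G]
After op 3 (swap(6, 5)): offset=7, physical=[A,F,C,E,D,B,G,H,I], logical=[H,I,A,F,C,E,D,B,G]
After op 4 (rotate(+2)): offset=0, physical=[A,F,C,E,D,B,G,H,I], logical=[A,F,C,E,D,B,G,H,I]
After op 5 (replace(0, 'a')): offset=0, physical=[a,F,C,E,D,B,G,H,I], logical=[a,F,C,E,D,B,G,H,I]
After op 6 (replace(6, 'e')): offset=0, physical=[a,F,C,E,D,B,e,H,I], logical=[a,F,C,E,D,B,e,H,I]
After op 7 (rotate(-3)): offset=6, physical=[a,F,C,E,D,B,e,H,I], logical=[e,H,I,a,F,C,E,D,B]
After op 8 (rotate(+3)): offset=0, physical=[a,F,C,E,D,B,e,H,I], logical=[a,F,C,E,D,B,e,H,I]
After op 9 (rotate(+2)): offset=2, physical=[a,F,C,E,D,B,e,H,I], logical=[C,E,D,B,e,H,I,a,F]
After op 10 (replace(0, 'k')): offset=2, physical=[a,F,k,E,D,B,e,H,I], logical=[k,E,D,B,e,H,I,a,F]
After op 11 (replace(5, 'd')): offset=2, physical=[a,F,k,E,D,B,e,d,I], logical=[k,E,D,B,e,d,I,a,F]
After op 12 (replace(7, 'd')): offset=2, physical=[d,F,k,E,D,B,e,d,I], logical=[k,E,D,B,e,d,I,d,F]

Answer: 2 k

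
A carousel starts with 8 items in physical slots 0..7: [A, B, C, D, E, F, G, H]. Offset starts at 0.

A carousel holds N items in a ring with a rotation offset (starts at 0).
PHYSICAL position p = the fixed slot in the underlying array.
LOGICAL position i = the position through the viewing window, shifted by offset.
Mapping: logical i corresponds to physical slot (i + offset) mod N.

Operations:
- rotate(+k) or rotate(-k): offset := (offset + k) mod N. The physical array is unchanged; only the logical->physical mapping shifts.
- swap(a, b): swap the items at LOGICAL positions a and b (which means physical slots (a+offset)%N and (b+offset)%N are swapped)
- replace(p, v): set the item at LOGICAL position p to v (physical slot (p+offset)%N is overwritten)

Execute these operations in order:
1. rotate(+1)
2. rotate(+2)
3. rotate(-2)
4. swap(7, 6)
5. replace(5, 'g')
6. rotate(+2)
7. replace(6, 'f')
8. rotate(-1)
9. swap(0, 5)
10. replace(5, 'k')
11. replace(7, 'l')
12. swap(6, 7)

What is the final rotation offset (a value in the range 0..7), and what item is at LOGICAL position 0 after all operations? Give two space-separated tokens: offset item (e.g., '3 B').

Answer: 2 A

Derivation:
After op 1 (rotate(+1)): offset=1, physical=[A,B,C,D,E,F,G,H], logical=[B,C,D,E,F,G,H,A]
After op 2 (rotate(+2)): offset=3, physical=[A,B,C,D,E,F,G,H], logical=[D,E,F,G,H,A,B,C]
After op 3 (rotate(-2)): offset=1, physical=[A,B,C,D,E,F,G,H], logical=[B,C,D,E,F,G,H,A]
After op 4 (swap(7, 6)): offset=1, physical=[H,B,C,D,E,F,G,A], logical=[B,C,D,E,F,G,A,H]
After op 5 (replace(5, 'g')): offset=1, physical=[H,B,C,D,E,F,g,A], logical=[B,C,D,E,F,g,A,H]
After op 6 (rotate(+2)): offset=3, physical=[H,B,C,D,E,F,g,A], logical=[D,E,F,g,A,H,B,C]
After op 7 (replace(6, 'f')): offset=3, physical=[H,f,C,D,E,F,g,A], logical=[D,E,F,g,A,H,f,C]
After op 8 (rotate(-1)): offset=2, physical=[H,f,C,D,E,F,g,A], logical=[C,D,E,F,g,A,H,f]
After op 9 (swap(0, 5)): offset=2, physical=[H,f,A,D,E,F,g,C], logical=[A,D,E,F,g,C,H,f]
After op 10 (replace(5, 'k')): offset=2, physical=[H,f,A,D,E,F,g,k], logical=[A,D,E,F,g,k,H,f]
After op 11 (replace(7, 'l')): offset=2, physical=[H,l,A,D,E,F,g,k], logical=[A,D,E,F,g,k,H,l]
After op 12 (swap(6, 7)): offset=2, physical=[l,H,A,D,E,F,g,k], logical=[A,D,E,F,g,k,l,H]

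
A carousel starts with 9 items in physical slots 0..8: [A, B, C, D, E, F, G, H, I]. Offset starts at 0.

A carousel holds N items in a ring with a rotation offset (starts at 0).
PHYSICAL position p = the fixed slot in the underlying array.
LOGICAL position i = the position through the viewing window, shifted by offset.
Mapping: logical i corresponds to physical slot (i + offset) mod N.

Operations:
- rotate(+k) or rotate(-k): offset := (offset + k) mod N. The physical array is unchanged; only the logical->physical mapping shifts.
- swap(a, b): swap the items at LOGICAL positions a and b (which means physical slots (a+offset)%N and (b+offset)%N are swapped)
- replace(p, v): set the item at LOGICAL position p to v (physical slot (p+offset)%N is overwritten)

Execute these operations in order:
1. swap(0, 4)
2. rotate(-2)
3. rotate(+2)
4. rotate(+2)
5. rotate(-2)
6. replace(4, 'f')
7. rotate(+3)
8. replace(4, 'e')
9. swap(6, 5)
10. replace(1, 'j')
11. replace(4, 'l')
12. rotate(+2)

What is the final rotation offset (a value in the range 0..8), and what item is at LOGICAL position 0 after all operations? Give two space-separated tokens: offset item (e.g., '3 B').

After op 1 (swap(0, 4)): offset=0, physical=[E,B,C,D,A,F,G,H,I], logical=[E,B,C,D,A,F,G,H,I]
After op 2 (rotate(-2)): offset=7, physical=[E,B,C,D,A,F,G,H,I], logical=[H,I,E,B,C,D,A,F,G]
After op 3 (rotate(+2)): offset=0, physical=[E,B,C,D,A,F,G,H,I], logical=[E,B,C,D,A,F,G,H,I]
After op 4 (rotate(+2)): offset=2, physical=[E,B,C,D,A,F,G,H,I], logical=[C,D,A,F,G,H,I,E,B]
After op 5 (rotate(-2)): offset=0, physical=[E,B,C,D,A,F,G,H,I], logical=[E,B,C,D,A,F,G,H,I]
After op 6 (replace(4, 'f')): offset=0, physical=[E,B,C,D,f,F,G,H,I], logical=[E,B,C,D,f,F,G,H,I]
After op 7 (rotate(+3)): offset=3, physical=[E,B,C,D,f,F,G,H,I], logical=[D,f,F,G,H,I,E,B,C]
After op 8 (replace(4, 'e')): offset=3, physical=[E,B,C,D,f,F,G,e,I], logical=[D,f,F,G,e,I,E,B,C]
After op 9 (swap(6, 5)): offset=3, physical=[I,B,C,D,f,F,G,e,E], logical=[D,f,F,G,e,E,I,B,C]
After op 10 (replace(1, 'j')): offset=3, physical=[I,B,C,D,j,F,G,e,E], logical=[D,j,F,G,e,E,I,B,C]
After op 11 (replace(4, 'l')): offset=3, physical=[I,B,C,D,j,F,G,l,E], logical=[D,j,F,G,l,E,I,B,C]
After op 12 (rotate(+2)): offset=5, physical=[I,B,C,D,j,F,G,l,E], logical=[F,G,l,E,I,B,C,D,j]

Answer: 5 F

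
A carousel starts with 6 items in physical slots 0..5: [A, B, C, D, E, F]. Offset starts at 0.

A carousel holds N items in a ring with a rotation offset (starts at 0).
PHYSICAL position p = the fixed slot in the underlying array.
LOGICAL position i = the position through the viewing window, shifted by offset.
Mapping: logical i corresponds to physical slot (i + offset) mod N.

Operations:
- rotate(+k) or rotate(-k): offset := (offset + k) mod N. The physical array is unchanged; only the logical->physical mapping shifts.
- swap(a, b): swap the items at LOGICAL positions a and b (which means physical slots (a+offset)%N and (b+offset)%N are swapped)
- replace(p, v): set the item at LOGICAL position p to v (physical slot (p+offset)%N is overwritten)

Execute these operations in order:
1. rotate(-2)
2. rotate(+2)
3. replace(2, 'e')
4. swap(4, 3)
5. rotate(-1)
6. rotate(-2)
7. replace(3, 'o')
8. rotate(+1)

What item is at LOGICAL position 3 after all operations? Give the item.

After op 1 (rotate(-2)): offset=4, physical=[A,B,C,D,E,F], logical=[E,F,A,B,C,D]
After op 2 (rotate(+2)): offset=0, physical=[A,B,C,D,E,F], logical=[A,B,C,D,E,F]
After op 3 (replace(2, 'e')): offset=0, physical=[A,B,e,D,E,F], logical=[A,B,e,D,E,F]
After op 4 (swap(4, 3)): offset=0, physical=[A,B,e,E,D,F], logical=[A,B,e,E,D,F]
After op 5 (rotate(-1)): offset=5, physical=[A,B,e,E,D,F], logical=[F,A,B,e,E,D]
After op 6 (rotate(-2)): offset=3, physical=[A,B,e,E,D,F], logical=[E,D,F,A,B,e]
After op 7 (replace(3, 'o')): offset=3, physical=[o,B,e,E,D,F], logical=[E,D,F,o,B,e]
After op 8 (rotate(+1)): offset=4, physical=[o,B,e,E,D,F], logical=[D,F,o,B,e,E]

Answer: B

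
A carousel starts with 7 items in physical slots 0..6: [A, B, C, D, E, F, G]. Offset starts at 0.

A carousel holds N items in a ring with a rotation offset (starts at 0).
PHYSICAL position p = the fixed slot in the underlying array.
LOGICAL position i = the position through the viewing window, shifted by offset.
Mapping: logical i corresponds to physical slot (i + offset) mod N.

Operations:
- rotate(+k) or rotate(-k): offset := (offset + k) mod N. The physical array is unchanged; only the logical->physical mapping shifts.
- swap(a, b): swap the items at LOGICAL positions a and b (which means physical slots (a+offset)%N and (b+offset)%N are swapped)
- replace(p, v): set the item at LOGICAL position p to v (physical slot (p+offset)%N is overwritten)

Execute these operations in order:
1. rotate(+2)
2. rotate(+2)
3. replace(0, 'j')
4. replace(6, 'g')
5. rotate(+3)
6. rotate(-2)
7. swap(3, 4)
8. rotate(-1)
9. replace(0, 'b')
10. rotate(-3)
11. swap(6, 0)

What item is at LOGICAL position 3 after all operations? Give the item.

Answer: b

Derivation:
After op 1 (rotate(+2)): offset=2, physical=[A,B,C,D,E,F,G], logical=[C,D,E,F,G,A,B]
After op 2 (rotate(+2)): offset=4, physical=[A,B,C,D,E,F,G], logical=[E,F,G,A,B,C,D]
After op 3 (replace(0, 'j')): offset=4, physical=[A,B,C,D,j,F,G], logical=[j,F,G,A,B,C,D]
After op 4 (replace(6, 'g')): offset=4, physical=[A,B,C,g,j,F,G], logical=[j,F,G,A,B,C,g]
After op 5 (rotate(+3)): offset=0, physical=[A,B,C,g,j,F,G], logical=[A,B,C,g,j,F,G]
After op 6 (rotate(-2)): offset=5, physical=[A,B,C,g,j,F,G], logical=[F,G,A,B,C,g,j]
After op 7 (swap(3, 4)): offset=5, physical=[A,C,B,g,j,F,G], logical=[F,G,A,C,B,g,j]
After op 8 (rotate(-1)): offset=4, physical=[A,C,B,g,j,F,G], logical=[j,F,G,A,C,B,g]
After op 9 (replace(0, 'b')): offset=4, physical=[A,C,B,g,b,F,G], logical=[b,F,G,A,C,B,g]
After op 10 (rotate(-3)): offset=1, physical=[A,C,B,g,b,F,G], logical=[C,B,g,b,F,G,A]
After op 11 (swap(6, 0)): offset=1, physical=[C,A,B,g,b,F,G], logical=[A,B,g,b,F,G,C]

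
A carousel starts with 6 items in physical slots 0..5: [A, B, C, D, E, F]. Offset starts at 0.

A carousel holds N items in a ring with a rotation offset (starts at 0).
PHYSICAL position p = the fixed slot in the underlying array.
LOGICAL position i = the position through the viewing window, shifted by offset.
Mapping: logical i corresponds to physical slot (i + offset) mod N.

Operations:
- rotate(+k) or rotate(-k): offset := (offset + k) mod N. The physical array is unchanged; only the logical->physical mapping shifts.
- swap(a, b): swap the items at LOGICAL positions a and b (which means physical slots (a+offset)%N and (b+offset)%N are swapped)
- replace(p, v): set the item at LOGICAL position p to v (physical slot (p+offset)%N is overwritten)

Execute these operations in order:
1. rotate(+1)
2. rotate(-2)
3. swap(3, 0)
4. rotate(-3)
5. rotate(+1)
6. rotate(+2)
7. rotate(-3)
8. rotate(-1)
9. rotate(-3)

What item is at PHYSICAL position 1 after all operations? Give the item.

Answer: B

Derivation:
After op 1 (rotate(+1)): offset=1, physical=[A,B,C,D,E,F], logical=[B,C,D,E,F,A]
After op 2 (rotate(-2)): offset=5, physical=[A,B,C,D,E,F], logical=[F,A,B,C,D,E]
After op 3 (swap(3, 0)): offset=5, physical=[A,B,F,D,E,C], logical=[C,A,B,F,D,E]
After op 4 (rotate(-3)): offset=2, physical=[A,B,F,D,E,C], logical=[F,D,E,C,A,B]
After op 5 (rotate(+1)): offset=3, physical=[A,B,F,D,E,C], logical=[D,E,C,A,B,F]
After op 6 (rotate(+2)): offset=5, physical=[A,B,F,D,E,C], logical=[C,A,B,F,D,E]
After op 7 (rotate(-3)): offset=2, physical=[A,B,F,D,E,C], logical=[F,D,E,C,A,B]
After op 8 (rotate(-1)): offset=1, physical=[A,B,F,D,E,C], logical=[B,F,D,E,C,A]
After op 9 (rotate(-3)): offset=4, physical=[A,B,F,D,E,C], logical=[E,C,A,B,F,D]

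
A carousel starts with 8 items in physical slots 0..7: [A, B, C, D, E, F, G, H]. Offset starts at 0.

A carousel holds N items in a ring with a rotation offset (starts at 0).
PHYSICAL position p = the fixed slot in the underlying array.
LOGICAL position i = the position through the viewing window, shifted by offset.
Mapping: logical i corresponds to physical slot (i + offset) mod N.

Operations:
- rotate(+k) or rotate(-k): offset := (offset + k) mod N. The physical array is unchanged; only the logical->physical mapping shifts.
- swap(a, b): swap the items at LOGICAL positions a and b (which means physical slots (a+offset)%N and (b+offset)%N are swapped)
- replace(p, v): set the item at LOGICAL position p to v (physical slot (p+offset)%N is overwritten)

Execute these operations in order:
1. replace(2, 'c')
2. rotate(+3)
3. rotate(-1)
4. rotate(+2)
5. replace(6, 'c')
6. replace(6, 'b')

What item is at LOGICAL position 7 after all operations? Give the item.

Answer: D

Derivation:
After op 1 (replace(2, 'c')): offset=0, physical=[A,B,c,D,E,F,G,H], logical=[A,B,c,D,E,F,G,H]
After op 2 (rotate(+3)): offset=3, physical=[A,B,c,D,E,F,G,H], logical=[D,E,F,G,H,A,B,c]
After op 3 (rotate(-1)): offset=2, physical=[A,B,c,D,E,F,G,H], logical=[c,D,E,F,G,H,A,B]
After op 4 (rotate(+2)): offset=4, physical=[A,B,c,D,E,F,G,H], logical=[E,F,G,H,A,B,c,D]
After op 5 (replace(6, 'c')): offset=4, physical=[A,B,c,D,E,F,G,H], logical=[E,F,G,H,A,B,c,D]
After op 6 (replace(6, 'b')): offset=4, physical=[A,B,b,D,E,F,G,H], logical=[E,F,G,H,A,B,b,D]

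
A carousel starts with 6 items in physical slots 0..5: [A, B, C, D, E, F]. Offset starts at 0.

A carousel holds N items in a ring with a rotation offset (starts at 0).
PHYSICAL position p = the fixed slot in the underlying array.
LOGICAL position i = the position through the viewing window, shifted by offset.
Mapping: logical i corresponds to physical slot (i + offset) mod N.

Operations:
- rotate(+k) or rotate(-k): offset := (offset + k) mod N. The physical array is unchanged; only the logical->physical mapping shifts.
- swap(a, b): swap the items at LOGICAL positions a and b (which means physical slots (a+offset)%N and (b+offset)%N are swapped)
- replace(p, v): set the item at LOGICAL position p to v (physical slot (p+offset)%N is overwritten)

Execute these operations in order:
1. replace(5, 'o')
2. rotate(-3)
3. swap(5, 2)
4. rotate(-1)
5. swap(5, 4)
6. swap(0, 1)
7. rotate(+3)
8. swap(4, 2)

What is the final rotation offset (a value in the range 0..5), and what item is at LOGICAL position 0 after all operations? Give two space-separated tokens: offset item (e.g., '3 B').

Answer: 5 C

Derivation:
After op 1 (replace(5, 'o')): offset=0, physical=[A,B,C,D,E,o], logical=[A,B,C,D,E,o]
After op 2 (rotate(-3)): offset=3, physical=[A,B,C,D,E,o], logical=[D,E,o,A,B,C]
After op 3 (swap(5, 2)): offset=3, physical=[A,B,o,D,E,C], logical=[D,E,C,A,B,o]
After op 4 (rotate(-1)): offset=2, physical=[A,B,o,D,E,C], logical=[o,D,E,C,A,B]
After op 5 (swap(5, 4)): offset=2, physical=[B,A,o,D,E,C], logical=[o,D,E,C,B,A]
After op 6 (swap(0, 1)): offset=2, physical=[B,A,D,o,E,C], logical=[D,o,E,C,B,A]
After op 7 (rotate(+3)): offset=5, physical=[B,A,D,o,E,C], logical=[C,B,A,D,o,E]
After op 8 (swap(4, 2)): offset=5, physical=[B,o,D,A,E,C], logical=[C,B,o,D,A,E]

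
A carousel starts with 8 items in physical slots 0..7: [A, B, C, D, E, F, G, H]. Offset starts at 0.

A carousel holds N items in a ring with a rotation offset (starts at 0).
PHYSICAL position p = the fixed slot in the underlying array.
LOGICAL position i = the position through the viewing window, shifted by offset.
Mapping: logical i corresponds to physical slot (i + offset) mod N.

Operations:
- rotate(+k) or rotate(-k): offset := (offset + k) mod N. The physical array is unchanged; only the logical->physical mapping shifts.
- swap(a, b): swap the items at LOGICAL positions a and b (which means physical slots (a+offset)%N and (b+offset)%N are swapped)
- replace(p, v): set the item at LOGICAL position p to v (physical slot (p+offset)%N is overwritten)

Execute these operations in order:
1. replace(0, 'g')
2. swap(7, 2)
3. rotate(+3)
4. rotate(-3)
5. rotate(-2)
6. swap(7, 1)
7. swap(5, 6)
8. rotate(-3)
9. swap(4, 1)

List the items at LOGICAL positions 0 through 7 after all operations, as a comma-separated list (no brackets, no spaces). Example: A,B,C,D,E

After op 1 (replace(0, 'g')): offset=0, physical=[g,B,C,D,E,F,G,H], logical=[g,B,C,D,E,F,G,H]
After op 2 (swap(7, 2)): offset=0, physical=[g,B,H,D,E,F,G,C], logical=[g,B,H,D,E,F,G,C]
After op 3 (rotate(+3)): offset=3, physical=[g,B,H,D,E,F,G,C], logical=[D,E,F,G,C,g,B,H]
After op 4 (rotate(-3)): offset=0, physical=[g,B,H,D,E,F,G,C], logical=[g,B,H,D,E,F,G,C]
After op 5 (rotate(-2)): offset=6, physical=[g,B,H,D,E,F,G,C], logical=[G,C,g,B,H,D,E,F]
After op 6 (swap(7, 1)): offset=6, physical=[g,B,H,D,E,C,G,F], logical=[G,F,g,B,H,D,E,C]
After op 7 (swap(5, 6)): offset=6, physical=[g,B,H,E,D,C,G,F], logical=[G,F,g,B,H,E,D,C]
After op 8 (rotate(-3)): offset=3, physical=[g,B,H,E,D,C,G,F], logical=[E,D,C,G,F,g,B,H]
After op 9 (swap(4, 1)): offset=3, physical=[g,B,H,E,F,C,G,D], logical=[E,F,C,G,D,g,B,H]

Answer: E,F,C,G,D,g,B,H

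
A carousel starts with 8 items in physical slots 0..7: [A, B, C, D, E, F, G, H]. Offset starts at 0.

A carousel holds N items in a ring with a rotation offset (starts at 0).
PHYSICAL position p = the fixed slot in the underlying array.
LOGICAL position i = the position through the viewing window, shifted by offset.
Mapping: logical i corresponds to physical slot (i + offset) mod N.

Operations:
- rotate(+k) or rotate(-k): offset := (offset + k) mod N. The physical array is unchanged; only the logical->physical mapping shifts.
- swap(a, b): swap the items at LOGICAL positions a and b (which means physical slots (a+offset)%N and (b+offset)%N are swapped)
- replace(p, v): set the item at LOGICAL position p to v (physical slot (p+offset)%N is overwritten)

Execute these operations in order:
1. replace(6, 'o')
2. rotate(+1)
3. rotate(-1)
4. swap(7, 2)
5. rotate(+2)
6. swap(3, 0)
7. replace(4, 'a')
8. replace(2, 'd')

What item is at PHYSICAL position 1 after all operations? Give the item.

After op 1 (replace(6, 'o')): offset=0, physical=[A,B,C,D,E,F,o,H], logical=[A,B,C,D,E,F,o,H]
After op 2 (rotate(+1)): offset=1, physical=[A,B,C,D,E,F,o,H], logical=[B,C,D,E,F,o,H,A]
After op 3 (rotate(-1)): offset=0, physical=[A,B,C,D,E,F,o,H], logical=[A,B,C,D,E,F,o,H]
After op 4 (swap(7, 2)): offset=0, physical=[A,B,H,D,E,F,o,C], logical=[A,B,H,D,E,F,o,C]
After op 5 (rotate(+2)): offset=2, physical=[A,B,H,D,E,F,o,C], logical=[H,D,E,F,o,C,A,B]
After op 6 (swap(3, 0)): offset=2, physical=[A,B,F,D,E,H,o,C], logical=[F,D,E,H,o,C,A,B]
After op 7 (replace(4, 'a')): offset=2, physical=[A,B,F,D,E,H,a,C], logical=[F,D,E,H,a,C,A,B]
After op 8 (replace(2, 'd')): offset=2, physical=[A,B,F,D,d,H,a,C], logical=[F,D,d,H,a,C,A,B]

Answer: B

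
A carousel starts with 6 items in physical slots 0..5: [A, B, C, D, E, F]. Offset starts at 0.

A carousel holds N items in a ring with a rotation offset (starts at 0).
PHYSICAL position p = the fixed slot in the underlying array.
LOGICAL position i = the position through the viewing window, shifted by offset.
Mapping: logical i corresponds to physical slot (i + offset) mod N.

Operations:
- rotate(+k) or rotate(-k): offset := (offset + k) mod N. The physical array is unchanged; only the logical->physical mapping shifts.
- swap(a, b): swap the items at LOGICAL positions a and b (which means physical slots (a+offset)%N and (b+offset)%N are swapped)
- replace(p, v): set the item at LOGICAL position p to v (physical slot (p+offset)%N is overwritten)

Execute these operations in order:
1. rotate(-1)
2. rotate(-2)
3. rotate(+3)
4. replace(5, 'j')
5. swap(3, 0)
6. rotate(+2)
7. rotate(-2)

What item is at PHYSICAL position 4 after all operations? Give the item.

Answer: E

Derivation:
After op 1 (rotate(-1)): offset=5, physical=[A,B,C,D,E,F], logical=[F,A,B,C,D,E]
After op 2 (rotate(-2)): offset=3, physical=[A,B,C,D,E,F], logical=[D,E,F,A,B,C]
After op 3 (rotate(+3)): offset=0, physical=[A,B,C,D,E,F], logical=[A,B,C,D,E,F]
After op 4 (replace(5, 'j')): offset=0, physical=[A,B,C,D,E,j], logical=[A,B,C,D,E,j]
After op 5 (swap(3, 0)): offset=0, physical=[D,B,C,A,E,j], logical=[D,B,C,A,E,j]
After op 6 (rotate(+2)): offset=2, physical=[D,B,C,A,E,j], logical=[C,A,E,j,D,B]
After op 7 (rotate(-2)): offset=0, physical=[D,B,C,A,E,j], logical=[D,B,C,A,E,j]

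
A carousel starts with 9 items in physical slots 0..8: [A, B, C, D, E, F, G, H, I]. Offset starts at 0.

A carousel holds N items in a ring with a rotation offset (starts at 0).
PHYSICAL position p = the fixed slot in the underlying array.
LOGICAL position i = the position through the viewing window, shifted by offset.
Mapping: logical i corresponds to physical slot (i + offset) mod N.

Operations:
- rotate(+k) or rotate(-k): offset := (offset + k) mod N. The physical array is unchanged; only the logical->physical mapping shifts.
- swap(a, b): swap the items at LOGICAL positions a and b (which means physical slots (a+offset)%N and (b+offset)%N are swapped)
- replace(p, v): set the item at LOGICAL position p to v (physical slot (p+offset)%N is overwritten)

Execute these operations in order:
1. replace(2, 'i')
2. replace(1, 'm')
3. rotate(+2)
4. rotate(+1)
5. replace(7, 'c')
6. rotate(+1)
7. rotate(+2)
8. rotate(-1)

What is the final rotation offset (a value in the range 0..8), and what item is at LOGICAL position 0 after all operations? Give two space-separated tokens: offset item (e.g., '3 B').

Answer: 5 F

Derivation:
After op 1 (replace(2, 'i')): offset=0, physical=[A,B,i,D,E,F,G,H,I], logical=[A,B,i,D,E,F,G,H,I]
After op 2 (replace(1, 'm')): offset=0, physical=[A,m,i,D,E,F,G,H,I], logical=[A,m,i,D,E,F,G,H,I]
After op 3 (rotate(+2)): offset=2, physical=[A,m,i,D,E,F,G,H,I], logical=[i,D,E,F,G,H,I,A,m]
After op 4 (rotate(+1)): offset=3, physical=[A,m,i,D,E,F,G,H,I], logical=[D,E,F,G,H,I,A,m,i]
After op 5 (replace(7, 'c')): offset=3, physical=[A,c,i,D,E,F,G,H,I], logical=[D,E,F,G,H,I,A,c,i]
After op 6 (rotate(+1)): offset=4, physical=[A,c,i,D,E,F,G,H,I], logical=[E,F,G,H,I,A,c,i,D]
After op 7 (rotate(+2)): offset=6, physical=[A,c,i,D,E,F,G,H,I], logical=[G,H,I,A,c,i,D,E,F]
After op 8 (rotate(-1)): offset=5, physical=[A,c,i,D,E,F,G,H,I], logical=[F,G,H,I,A,c,i,D,E]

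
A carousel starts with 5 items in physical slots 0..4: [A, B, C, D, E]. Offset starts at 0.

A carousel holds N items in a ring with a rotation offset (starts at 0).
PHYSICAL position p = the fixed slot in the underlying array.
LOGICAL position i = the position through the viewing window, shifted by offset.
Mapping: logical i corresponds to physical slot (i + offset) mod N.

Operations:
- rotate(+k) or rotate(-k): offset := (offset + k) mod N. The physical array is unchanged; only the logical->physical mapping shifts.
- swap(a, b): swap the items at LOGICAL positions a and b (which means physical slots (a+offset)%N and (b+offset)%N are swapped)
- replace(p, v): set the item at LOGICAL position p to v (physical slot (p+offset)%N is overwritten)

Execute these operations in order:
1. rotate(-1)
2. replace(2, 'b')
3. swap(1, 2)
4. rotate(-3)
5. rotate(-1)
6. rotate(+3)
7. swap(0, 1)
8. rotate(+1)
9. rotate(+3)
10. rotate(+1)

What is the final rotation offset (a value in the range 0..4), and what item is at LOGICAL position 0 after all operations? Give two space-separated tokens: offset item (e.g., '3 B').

After op 1 (rotate(-1)): offset=4, physical=[A,B,C,D,E], logical=[E,A,B,C,D]
After op 2 (replace(2, 'b')): offset=4, physical=[A,b,C,D,E], logical=[E,A,b,C,D]
After op 3 (swap(1, 2)): offset=4, physical=[b,A,C,D,E], logical=[E,b,A,C,D]
After op 4 (rotate(-3)): offset=1, physical=[b,A,C,D,E], logical=[A,C,D,E,b]
After op 5 (rotate(-1)): offset=0, physical=[b,A,C,D,E], logical=[b,A,C,D,E]
After op 6 (rotate(+3)): offset=3, physical=[b,A,C,D,E], logical=[D,E,b,A,C]
After op 7 (swap(0, 1)): offset=3, physical=[b,A,C,E,D], logical=[E,D,b,A,C]
After op 8 (rotate(+1)): offset=4, physical=[b,A,C,E,D], logical=[D,b,A,C,E]
After op 9 (rotate(+3)): offset=2, physical=[b,A,C,E,D], logical=[C,E,D,b,A]
After op 10 (rotate(+1)): offset=3, physical=[b,A,C,E,D], logical=[E,D,b,A,C]

Answer: 3 E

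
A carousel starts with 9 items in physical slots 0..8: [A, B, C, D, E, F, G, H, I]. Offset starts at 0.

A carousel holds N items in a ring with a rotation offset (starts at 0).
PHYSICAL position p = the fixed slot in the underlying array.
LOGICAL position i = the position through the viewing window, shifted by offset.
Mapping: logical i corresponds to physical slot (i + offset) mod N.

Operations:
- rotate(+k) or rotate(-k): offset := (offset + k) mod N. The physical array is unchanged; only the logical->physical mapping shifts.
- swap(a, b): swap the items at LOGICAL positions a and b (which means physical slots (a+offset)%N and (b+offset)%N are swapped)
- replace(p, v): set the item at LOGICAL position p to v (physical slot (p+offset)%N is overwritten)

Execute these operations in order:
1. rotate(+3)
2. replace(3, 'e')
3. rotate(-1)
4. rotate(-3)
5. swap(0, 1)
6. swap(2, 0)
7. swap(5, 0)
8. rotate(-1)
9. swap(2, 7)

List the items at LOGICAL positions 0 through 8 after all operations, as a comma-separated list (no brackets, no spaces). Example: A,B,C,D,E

After op 1 (rotate(+3)): offset=3, physical=[A,B,C,D,E,F,G,H,I], logical=[D,E,F,G,H,I,A,B,C]
After op 2 (replace(3, 'e')): offset=3, physical=[A,B,C,D,E,F,e,H,I], logical=[D,E,F,e,H,I,A,B,C]
After op 3 (rotate(-1)): offset=2, physical=[A,B,C,D,E,F,e,H,I], logical=[C,D,E,F,e,H,I,A,B]
After op 4 (rotate(-3)): offset=8, physical=[A,B,C,D,E,F,e,H,I], logical=[I,A,B,C,D,E,F,e,H]
After op 5 (swap(0, 1)): offset=8, physical=[I,B,C,D,E,F,e,H,A], logical=[A,I,B,C,D,E,F,e,H]
After op 6 (swap(2, 0)): offset=8, physical=[I,A,C,D,E,F,e,H,B], logical=[B,I,A,C,D,E,F,e,H]
After op 7 (swap(5, 0)): offset=8, physical=[I,A,C,D,B,F,e,H,E], logical=[E,I,A,C,D,B,F,e,H]
After op 8 (rotate(-1)): offset=7, physical=[I,A,C,D,B,F,e,H,E], logical=[H,E,I,A,C,D,B,F,e]
After op 9 (swap(2, 7)): offset=7, physical=[F,A,C,D,B,I,e,H,E], logical=[H,E,F,A,C,D,B,I,e]

Answer: H,E,F,A,C,D,B,I,e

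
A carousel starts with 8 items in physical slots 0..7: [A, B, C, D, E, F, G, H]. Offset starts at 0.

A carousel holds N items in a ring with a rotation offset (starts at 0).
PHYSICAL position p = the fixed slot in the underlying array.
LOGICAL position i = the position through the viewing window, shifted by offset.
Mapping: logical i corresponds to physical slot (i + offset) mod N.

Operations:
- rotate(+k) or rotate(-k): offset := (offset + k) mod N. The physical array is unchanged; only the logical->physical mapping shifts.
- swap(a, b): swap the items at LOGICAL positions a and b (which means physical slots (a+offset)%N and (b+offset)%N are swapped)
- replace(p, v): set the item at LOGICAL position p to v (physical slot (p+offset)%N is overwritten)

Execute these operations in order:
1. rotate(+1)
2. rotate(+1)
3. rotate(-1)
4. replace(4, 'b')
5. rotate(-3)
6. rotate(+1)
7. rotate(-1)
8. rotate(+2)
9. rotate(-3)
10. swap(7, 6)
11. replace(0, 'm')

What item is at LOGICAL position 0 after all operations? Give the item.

After op 1 (rotate(+1)): offset=1, physical=[A,B,C,D,E,F,G,H], logical=[B,C,D,E,F,G,H,A]
After op 2 (rotate(+1)): offset=2, physical=[A,B,C,D,E,F,G,H], logical=[C,D,E,F,G,H,A,B]
After op 3 (rotate(-1)): offset=1, physical=[A,B,C,D,E,F,G,H], logical=[B,C,D,E,F,G,H,A]
After op 4 (replace(4, 'b')): offset=1, physical=[A,B,C,D,E,b,G,H], logical=[B,C,D,E,b,G,H,A]
After op 5 (rotate(-3)): offset=6, physical=[A,B,C,D,E,b,G,H], logical=[G,H,A,B,C,D,E,b]
After op 6 (rotate(+1)): offset=7, physical=[A,B,C,D,E,b,G,H], logical=[H,A,B,C,D,E,b,G]
After op 7 (rotate(-1)): offset=6, physical=[A,B,C,D,E,b,G,H], logical=[G,H,A,B,C,D,E,b]
After op 8 (rotate(+2)): offset=0, physical=[A,B,C,D,E,b,G,H], logical=[A,B,C,D,E,b,G,H]
After op 9 (rotate(-3)): offset=5, physical=[A,B,C,D,E,b,G,H], logical=[b,G,H,A,B,C,D,E]
After op 10 (swap(7, 6)): offset=5, physical=[A,B,C,E,D,b,G,H], logical=[b,G,H,A,B,C,E,D]
After op 11 (replace(0, 'm')): offset=5, physical=[A,B,C,E,D,m,G,H], logical=[m,G,H,A,B,C,E,D]

Answer: m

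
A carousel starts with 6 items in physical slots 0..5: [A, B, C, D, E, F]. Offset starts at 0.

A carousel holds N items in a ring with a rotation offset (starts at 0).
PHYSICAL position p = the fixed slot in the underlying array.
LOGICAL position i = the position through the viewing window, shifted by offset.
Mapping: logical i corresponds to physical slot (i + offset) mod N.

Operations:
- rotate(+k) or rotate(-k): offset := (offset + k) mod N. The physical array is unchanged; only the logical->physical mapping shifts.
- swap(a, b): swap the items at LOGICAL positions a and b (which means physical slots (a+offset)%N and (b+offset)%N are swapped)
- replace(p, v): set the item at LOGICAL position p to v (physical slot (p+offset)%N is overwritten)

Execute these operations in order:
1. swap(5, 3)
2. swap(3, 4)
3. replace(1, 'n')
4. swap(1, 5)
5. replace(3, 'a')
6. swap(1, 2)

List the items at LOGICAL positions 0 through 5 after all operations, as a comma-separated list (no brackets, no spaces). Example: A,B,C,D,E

Answer: A,C,D,a,F,n

Derivation:
After op 1 (swap(5, 3)): offset=0, physical=[A,B,C,F,E,D], logical=[A,B,C,F,E,D]
After op 2 (swap(3, 4)): offset=0, physical=[A,B,C,E,F,D], logical=[A,B,C,E,F,D]
After op 3 (replace(1, 'n')): offset=0, physical=[A,n,C,E,F,D], logical=[A,n,C,E,F,D]
After op 4 (swap(1, 5)): offset=0, physical=[A,D,C,E,F,n], logical=[A,D,C,E,F,n]
After op 5 (replace(3, 'a')): offset=0, physical=[A,D,C,a,F,n], logical=[A,D,C,a,F,n]
After op 6 (swap(1, 2)): offset=0, physical=[A,C,D,a,F,n], logical=[A,C,D,a,F,n]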